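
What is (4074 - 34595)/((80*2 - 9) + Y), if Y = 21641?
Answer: -30521/21792 ≈ -1.4006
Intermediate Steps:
(4074 - 34595)/((80*2 - 9) + Y) = (4074 - 34595)/((80*2 - 9) + 21641) = -30521/((160 - 9) + 21641) = -30521/(151 + 21641) = -30521/21792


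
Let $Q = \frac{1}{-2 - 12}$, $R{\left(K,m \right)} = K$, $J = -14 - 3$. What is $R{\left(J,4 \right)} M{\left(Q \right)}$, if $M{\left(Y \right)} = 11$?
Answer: $-187$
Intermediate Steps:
$J = -17$
$Q = - \frac{1}{14}$ ($Q = \frac{1}{-14} = - \frac{1}{14} \approx -0.071429$)
$R{\left(J,4 \right)} M{\left(Q \right)} = \left(-17\right) 11 = -187$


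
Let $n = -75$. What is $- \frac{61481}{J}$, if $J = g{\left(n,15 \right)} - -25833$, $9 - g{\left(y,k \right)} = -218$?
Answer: $- \frac{61481}{26060} \approx -2.3592$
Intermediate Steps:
$g{\left(y,k \right)} = 227$ ($g{\left(y,k \right)} = 9 - -218 = 9 + 218 = 227$)
$J = 26060$ ($J = 227 - -25833 = 227 + 25833 = 26060$)
$- \frac{61481}{J} = - \frac{61481}{26060}$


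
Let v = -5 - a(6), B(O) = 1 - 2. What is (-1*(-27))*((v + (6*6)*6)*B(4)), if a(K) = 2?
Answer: -5643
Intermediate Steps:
B(O) = -1
v = -7 (v = -5 - 1*2 = -5 - 2 = -7)
(-1*(-27))*((v + (6*6)*6)*B(4)) = (-1*(-27))*((-7 + (6*6)*6)*(-1)) = 27*((-7 + 36*6)*(-1)) = 27*((-7 + 216)*(-1)) = 27*(209*(-1)) = 27*(-209) = -5643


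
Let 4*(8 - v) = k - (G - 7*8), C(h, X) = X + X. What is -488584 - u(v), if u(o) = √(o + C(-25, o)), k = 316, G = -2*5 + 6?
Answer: -488584 - I*√258 ≈ -4.8858e+5 - 16.062*I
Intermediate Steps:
C(h, X) = 2*X
G = -4 (G = -10 + 6 = -4)
v = -86 (v = 8 - (316 - (-4 - 7*8))/4 = 8 - (316 - (-4 - 56))/4 = 8 - (316 - 1*(-60))/4 = 8 - (316 + 60)/4 = 8 - ¼*376 = 8 - 94 = -86)
u(o) = √3*√o (u(o) = √(o + 2*o) = √(3*o) = √3*√o)
-488584 - u(v) = -488584 - √3*√(-86) = -488584 - √3*I*√86 = -488584 - I*√258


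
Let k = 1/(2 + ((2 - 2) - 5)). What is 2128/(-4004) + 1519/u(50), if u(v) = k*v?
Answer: -655451/7150 ≈ -91.672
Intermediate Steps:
k = -1/3 (k = 1/(2 + (0 - 5)) = 1/(2 - 5) = 1/(-3) = -1/3 ≈ -0.33333)
u(v) = -v/3
2128/(-4004) + 1519/u(50) = 2128/(-4004) + 1519/((-1/3*50)) = 2128*(-1/4004) + 1519/(-50/3) = -76/143 + 1519*(-3/50) = -76/143 - 4557/50 = -655451/7150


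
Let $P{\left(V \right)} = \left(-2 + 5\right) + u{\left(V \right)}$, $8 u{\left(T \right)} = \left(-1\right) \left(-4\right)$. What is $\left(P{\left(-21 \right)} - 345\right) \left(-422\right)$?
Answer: $144113$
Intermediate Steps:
$u{\left(T \right)} = \frac{1}{2}$ ($u{\left(T \right)} = \frac{\left(-1\right) \left(-4\right)}{8} = \frac{1}{8} \cdot 4 = \frac{1}{2}$)
$P{\left(V \right)} = \frac{7}{2}$ ($P{\left(V \right)} = \left(-2 + 5\right) + \frac{1}{2} = 3 + \frac{1}{2} = \frac{7}{2}$)
$\left(P{\left(-21 \right)} - 345\right) \left(-422\right) = \left(\frac{7}{2} - 345\right) \left(-422\right) = \left(- \frac{683}{2}\right) \left(-422\right) = 144113$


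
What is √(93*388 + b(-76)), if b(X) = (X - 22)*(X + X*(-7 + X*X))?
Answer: 2*√10752761 ≈ 6558.3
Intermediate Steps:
b(X) = (-22 + X)*(X + X*(-7 + X²))
√(93*388 + b(-76)) = √(93*388 - 76*(132 + (-76)³ - 22*(-76)² - 6*(-76))) = √(36084 - 76*(132 - 438976 - 22*5776 + 456)) = √(36084 - 76*(132 - 438976 - 127072 + 456)) = √(36084 - 76*(-565460)) = √(36084 + 42974960) = √43011044 = 2*√10752761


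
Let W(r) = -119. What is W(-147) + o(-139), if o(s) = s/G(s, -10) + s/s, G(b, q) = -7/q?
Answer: -2216/7 ≈ -316.57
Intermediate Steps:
o(s) = 1 + 10*s/7 (o(s) = s/((-7/(-10))) + s/s = s/((-7*(-⅒))) + 1 = s/(7/10) + 1 = s*(10/7) + 1 = 10*s/7 + 1 = 1 + 10*s/7)
W(-147) + o(-139) = -119 + (1 + (10/7)*(-139)) = -119 + (1 - 1390/7) = -119 - 1383/7 = -2216/7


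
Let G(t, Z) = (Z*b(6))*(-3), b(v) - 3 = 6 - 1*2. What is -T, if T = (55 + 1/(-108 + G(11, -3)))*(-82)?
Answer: 202868/45 ≈ 4508.2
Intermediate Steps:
b(v) = 7 (b(v) = 3 + (6 - 1*2) = 3 + (6 - 2) = 3 + 4 = 7)
G(t, Z) = -21*Z (G(t, Z) = (Z*7)*(-3) = (7*Z)*(-3) = -21*Z)
T = -202868/45 (T = (55 + 1/(-108 - 21*(-3)))*(-82) = (55 + 1/(-108 + 63))*(-82) = (55 + 1/(-45))*(-82) = (55 - 1/45)*(-82) = (2474/45)*(-82) = -202868/45 ≈ -4508.2)
-T = -1*(-202868/45) = 202868/45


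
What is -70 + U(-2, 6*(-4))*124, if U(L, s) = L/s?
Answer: -179/3 ≈ -59.667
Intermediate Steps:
-70 + U(-2, 6*(-4))*124 = -70 - 2/(6*(-4))*124 = -70 - 2/(-24)*124 = -70 - 2*(-1/24)*124 = -70 + (1/12)*124 = -70 + 31/3 = -179/3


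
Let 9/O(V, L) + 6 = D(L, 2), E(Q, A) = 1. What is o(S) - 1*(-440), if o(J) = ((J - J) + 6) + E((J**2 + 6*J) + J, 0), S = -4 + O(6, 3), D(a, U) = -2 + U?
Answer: 447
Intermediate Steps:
O(V, L) = -3/2 (O(V, L) = 9/(-6 + (-2 + 2)) = 9/(-6 + 0) = 9/(-6) = 9*(-1/6) = -3/2)
S = -11/2 (S = -4 - 3/2 = -11/2 ≈ -5.5000)
o(J) = 7 (o(J) = ((J - J) + 6) + 1 = (0 + 6) + 1 = 6 + 1 = 7)
o(S) - 1*(-440) = 7 - 1*(-440) = 7 + 440 = 447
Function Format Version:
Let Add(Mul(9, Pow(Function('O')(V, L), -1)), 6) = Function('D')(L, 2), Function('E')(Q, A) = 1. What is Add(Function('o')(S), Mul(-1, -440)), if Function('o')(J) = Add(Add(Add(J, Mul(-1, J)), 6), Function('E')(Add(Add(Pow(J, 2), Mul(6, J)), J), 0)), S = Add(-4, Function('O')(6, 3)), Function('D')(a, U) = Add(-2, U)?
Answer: 447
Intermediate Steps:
Function('O')(V, L) = Rational(-3, 2) (Function('O')(V, L) = Mul(9, Pow(Add(-6, Add(-2, 2)), -1)) = Mul(9, Pow(Add(-6, 0), -1)) = Mul(9, Pow(-6, -1)) = Mul(9, Rational(-1, 6)) = Rational(-3, 2))
S = Rational(-11, 2) (S = Add(-4, Rational(-3, 2)) = Rational(-11, 2) ≈ -5.5000)
Function('o')(J) = 7 (Function('o')(J) = Add(Add(Add(J, Mul(-1, J)), 6), 1) = Add(Add(0, 6), 1) = Add(6, 1) = 7)
Add(Function('o')(S), Mul(-1, -440)) = Add(7, Mul(-1, -440)) = Add(7, 440) = 447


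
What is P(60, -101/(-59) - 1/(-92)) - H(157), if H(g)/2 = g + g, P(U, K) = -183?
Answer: -811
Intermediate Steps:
H(g) = 4*g (H(g) = 2*(g + g) = 2*(2*g) = 4*g)
P(60, -101/(-59) - 1/(-92)) - H(157) = -183 - 4*157 = -183 - 1*628 = -183 - 628 = -811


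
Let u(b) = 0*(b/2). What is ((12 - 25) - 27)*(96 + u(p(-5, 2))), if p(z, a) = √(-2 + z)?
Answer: -3840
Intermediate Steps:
u(b) = 0 (u(b) = 0*(b*(½)) = 0*(b/2) = 0)
((12 - 25) - 27)*(96 + u(p(-5, 2))) = ((12 - 25) - 27)*(96 + 0) = (-13 - 27)*96 = -40*96 = -3840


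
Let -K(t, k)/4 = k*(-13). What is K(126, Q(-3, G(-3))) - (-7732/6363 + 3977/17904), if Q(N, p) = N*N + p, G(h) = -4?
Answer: 9911049199/37974384 ≈ 260.99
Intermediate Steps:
Q(N, p) = p + N² (Q(N, p) = N² + p = p + N²)
K(t, k) = 52*k (K(t, k) = -4*k*(-13) = -(-52)*k = 52*k)
K(126, Q(-3, G(-3))) - (-7732/6363 + 3977/17904) = 52*(-4 + (-3)²) - (-7732/6363 + 3977/17904) = 52*(-4 + 9) - (-7732*1/6363 + 3977*(1/17904)) = 52*5 - (-7732/6363 + 3977/17904) = 260 - 1*(-37709359/37974384) = 260 + 37709359/37974384 = 9911049199/37974384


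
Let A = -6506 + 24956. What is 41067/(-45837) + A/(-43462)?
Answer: -146141478/110675983 ≈ -1.3204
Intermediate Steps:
A = 18450
41067/(-45837) + A/(-43462) = 41067/(-45837) + 18450/(-43462) = 41067*(-1/45837) + 18450*(-1/43462) = -4563/5093 - 9225/21731 = -146141478/110675983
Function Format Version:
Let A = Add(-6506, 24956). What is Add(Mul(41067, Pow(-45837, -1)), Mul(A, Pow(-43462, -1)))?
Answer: Rational(-146141478, 110675983) ≈ -1.3204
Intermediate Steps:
A = 18450
Add(Mul(41067, Pow(-45837, -1)), Mul(A, Pow(-43462, -1))) = Add(Mul(41067, Pow(-45837, -1)), Mul(18450, Pow(-43462, -1))) = Add(Mul(41067, Rational(-1, 45837)), Mul(18450, Rational(-1, 43462))) = Add(Rational(-4563, 5093), Rational(-9225, 21731)) = Rational(-146141478, 110675983)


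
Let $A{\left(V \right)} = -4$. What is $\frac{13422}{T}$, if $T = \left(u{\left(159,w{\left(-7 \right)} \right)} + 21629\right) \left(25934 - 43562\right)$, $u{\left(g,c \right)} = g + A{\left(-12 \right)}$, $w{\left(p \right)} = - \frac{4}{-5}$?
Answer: $- \frac{2237}{64001392} \approx -3.4952 \cdot 10^{-5}$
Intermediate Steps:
$w{\left(p \right)} = \frac{4}{5}$ ($w{\left(p \right)} = \left(-4\right) \left(- \frac{1}{5}\right) = \frac{4}{5}$)
$u{\left(g,c \right)} = -4 + g$ ($u{\left(g,c \right)} = g - 4 = -4 + g$)
$T = -384008352$ ($T = \left(\left(-4 + 159\right) + 21629\right) \left(25934 - 43562\right) = \left(155 + 21629\right) \left(-17628\right) = 21784 \left(-17628\right) = -384008352$)
$\frac{13422}{T} = \frac{13422}{-384008352} = 13422 \left(- \frac{1}{384008352}\right) = - \frac{2237}{64001392}$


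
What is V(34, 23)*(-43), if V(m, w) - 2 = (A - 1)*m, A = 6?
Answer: -7396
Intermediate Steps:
V(m, w) = 2 + 5*m (V(m, w) = 2 + (6 - 1)*m = 2 + 5*m)
V(34, 23)*(-43) = (2 + 5*34)*(-43) = (2 + 170)*(-43) = 172*(-43) = -7396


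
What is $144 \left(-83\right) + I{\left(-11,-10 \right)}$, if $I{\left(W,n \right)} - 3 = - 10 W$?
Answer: $-11839$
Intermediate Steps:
$I{\left(W,n \right)} = 3 - 10 W$
$144 \left(-83\right) + I{\left(-11,-10 \right)} = 144 \left(-83\right) + \left(3 - -110\right) = -11952 + \left(3 + 110\right) = -11952 + 113 = -11839$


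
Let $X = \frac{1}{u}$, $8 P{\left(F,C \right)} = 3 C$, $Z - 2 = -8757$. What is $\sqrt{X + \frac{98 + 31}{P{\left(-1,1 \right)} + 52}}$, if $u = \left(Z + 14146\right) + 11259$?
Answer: $\frac{\sqrt{532782888314}}{465090} \approx 1.5694$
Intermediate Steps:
$Z = -8755$ ($Z = 2 - 8757 = -8755$)
$P{\left(F,C \right)} = \frac{3 C}{8}$
$u = 16650$ ($u = \left(-8755 + 14146\right) + 11259 = 5391 + 11259 = 16650$)
$X = \frac{1}{16650} \approx 6.006 \cdot 10^{-5}$
$\sqrt{X + \frac{98 + 31}{P{\left(-1,1 \right)} + 52}} = \sqrt{\frac{1}{16650} + \frac{98 + 31}{\frac{3}{8} \cdot 1 + 52}} = \sqrt{\frac{1}{16650} + \frac{129}{\frac{3}{8} + 52}} = \sqrt{\frac{1}{16650} + \frac{129}{\frac{419}{8}}} = \sqrt{\frac{1}{16650} + 129 \cdot \frac{8}{419}} = \sqrt{\frac{1}{16650} + \frac{1032}{419}} = \sqrt{\frac{17183219}{6976350}} = \frac{\sqrt{532782888314}}{465090}$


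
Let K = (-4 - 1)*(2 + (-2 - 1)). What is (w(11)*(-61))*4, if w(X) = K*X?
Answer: -13420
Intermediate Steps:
K = 5 (K = -5*(2 - 3) = -5*(-1) = 5)
w(X) = 5*X
(w(11)*(-61))*4 = ((5*11)*(-61))*4 = (55*(-61))*4 = -3355*4 = -13420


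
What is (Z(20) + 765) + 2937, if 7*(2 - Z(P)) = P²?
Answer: 25528/7 ≈ 3646.9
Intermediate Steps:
Z(P) = 2 - P²/7
(Z(20) + 765) + 2937 = ((2 - ⅐*20²) + 765) + 2937 = ((2 - ⅐*400) + 765) + 2937 = ((2 - 400/7) + 765) + 2937 = (-386/7 + 765) + 2937 = 4969/7 + 2937 = 25528/7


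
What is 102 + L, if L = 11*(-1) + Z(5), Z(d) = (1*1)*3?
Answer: 94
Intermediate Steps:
Z(d) = 3 (Z(d) = 1*3 = 3)
L = -8 (L = 11*(-1) + 3 = -11 + 3 = -8)
102 + L = 102 - 8 = 94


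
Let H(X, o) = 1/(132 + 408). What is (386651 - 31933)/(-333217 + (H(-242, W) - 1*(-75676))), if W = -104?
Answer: -191547720/139072139 ≈ -1.3773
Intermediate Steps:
H(X, o) = 1/540
(386651 - 31933)/(-333217 + (H(-242, W) - 1*(-75676))) = (386651 - 31933)/(-333217 + (1/540 - 1*(-75676))) = 354718/(-333217 + (1/540 + 75676)) = 354718/(-333217 + 40865041/540) = 354718/(-139072139/540) = 354718*(-540/139072139) = -191547720/139072139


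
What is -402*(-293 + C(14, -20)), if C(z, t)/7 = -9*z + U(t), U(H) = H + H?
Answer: 584910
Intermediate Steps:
U(H) = 2*H
C(z, t) = -63*z + 14*t (C(z, t) = 7*(-9*z + 2*t) = -63*z + 14*t)
-402*(-293 + C(14, -20)) = -402*(-293 + (-63*14 + 14*(-20))) = -402*(-293 + (-882 - 280)) = -402*(-293 - 1162) = -402*(-1455) = 584910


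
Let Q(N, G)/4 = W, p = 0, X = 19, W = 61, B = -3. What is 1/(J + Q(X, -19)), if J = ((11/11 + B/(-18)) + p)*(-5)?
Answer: 6/1429 ≈ 0.0041987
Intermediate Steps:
Q(N, G) = 244 (Q(N, G) = 4*61 = 244)
J = -35/6 (J = ((11/11 - 3/(-18)) + 0)*(-5) = ((11*(1/11) - 3*(-1/18)) + 0)*(-5) = ((1 + 1/6) + 0)*(-5) = (7/6 + 0)*(-5) = (7/6)*(-5) = -35/6 ≈ -5.8333)
1/(J + Q(X, -19)) = 1/(-35/6 + 244) = 1/(1429/6) = 6/1429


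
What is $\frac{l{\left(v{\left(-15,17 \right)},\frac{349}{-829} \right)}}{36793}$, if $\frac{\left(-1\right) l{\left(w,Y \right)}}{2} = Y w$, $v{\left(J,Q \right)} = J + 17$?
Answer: $\frac{1396}{30501397} \approx 4.5768 \cdot 10^{-5}$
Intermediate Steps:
$v{\left(J,Q \right)} = 17 + J$
$l{\left(w,Y \right)} = - 2 Y w$
$\frac{l{\left(v{\left(-15,17 \right)},\frac{349}{-829} \right)}}{36793} = \frac{\left(-2\right) \frac{349}{-829} \left(17 - 15\right)}{36793} = \left(-2\right) 349 \left(- \frac{1}{829}\right) 2 \cdot \frac{1}{36793} = \left(-2\right) \left(- \frac{349}{829}\right) 2 \cdot \frac{1}{36793} = \frac{1396}{829} \cdot \frac{1}{36793} = \frac{1396}{30501397}$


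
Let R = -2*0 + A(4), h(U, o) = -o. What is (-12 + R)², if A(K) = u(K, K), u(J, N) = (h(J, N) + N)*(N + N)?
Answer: 144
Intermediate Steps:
u(J, N) = 0 (u(J, N) = (-N + N)*(N + N) = 0*(2*N) = 0)
A(K) = 0
R = 0 (R = -2*0 + 0 = 0 + 0 = 0)
(-12 + R)² = (-12 + 0)² = (-12)² = 144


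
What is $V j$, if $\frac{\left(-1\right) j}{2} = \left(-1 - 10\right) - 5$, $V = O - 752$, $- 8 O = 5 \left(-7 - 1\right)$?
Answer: $-23904$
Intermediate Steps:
$O = 5$ ($O = - \frac{5 \left(-7 - 1\right)}{8} = - \frac{5 \left(-8\right)}{8} = \left(- \frac{1}{8}\right) \left(-40\right) = 5$)
$V = -747$ ($V = 5 - 752 = -747$)
$j = 32$ ($j = - 2 \left(\left(-1 - 10\right) - 5\right) = - 2 \left(-11 - 5\right) = \left(-2\right) \left(-16\right) = 32$)
$V j = \left(-747\right) 32 = -23904$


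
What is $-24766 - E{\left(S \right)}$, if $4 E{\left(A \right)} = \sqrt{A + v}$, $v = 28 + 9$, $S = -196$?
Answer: $-24766 - \frac{i \sqrt{159}}{4} \approx -24766.0 - 3.1524 i$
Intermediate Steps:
$v = 37$
$E{\left(A \right)} = \frac{\sqrt{37 + A}}{4}$ ($E{\left(A \right)} = \frac{\sqrt{A + 37}}{4} = \frac{\sqrt{37 + A}}{4}$)
$-24766 - E{\left(S \right)} = -24766 - \frac{\sqrt{37 - 196}}{4} = -24766 - \frac{\sqrt{-159}}{4} = -24766 - \frac{i \sqrt{159}}{4}$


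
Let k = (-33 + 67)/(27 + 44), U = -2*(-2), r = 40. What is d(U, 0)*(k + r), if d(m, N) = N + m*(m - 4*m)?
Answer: -137952/71 ≈ -1943.0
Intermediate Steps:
U = 4
k = 34/71 ≈ 0.47887
d(m, N) = N - 3*m² (d(m, N) = N + m*(-3*m) = N - 3*m²)
d(U, 0)*(k + r) = (0 - 3*4²)*(34/71 + 40) = (0 - 3*16)*(2874/71) = (0 - 48)*(2874/71) = -48*2874/71 = -137952/71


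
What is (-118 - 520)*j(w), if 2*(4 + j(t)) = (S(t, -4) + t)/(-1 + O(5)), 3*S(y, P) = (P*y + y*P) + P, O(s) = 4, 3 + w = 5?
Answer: 27434/9 ≈ 3048.2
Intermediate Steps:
w = 2 (w = -3 + 5 = 2)
S(y, P) = P/3 + 2*P*y/3 (S(y, P) = ((P*y + y*P) + P)/3 = ((P*y + P*y) + P)/3 = (2*P*y + P)/3 = (P + 2*P*y)/3 = P/3 + 2*P*y/3)
j(t) = -38/9 - 5*t/18 (j(t) = -4 + (((1/3)*(-4)*(1 + 2*t) + t)/(-1 + 4))/2 = -4 + (((-4/3 - 8*t/3) + t)/3)/2 = -4 + ((-4/3 - 5*t/3)*(1/3))/2 = -4 + (-4/9 - 5*t/9)/2 = -4 + (-2/9 - 5*t/18) = -38/9 - 5*t/18)
(-118 - 520)*j(w) = (-118 - 520)*(-38/9 - 5/18*2) = -638*(-38/9 - 5/9) = -638*(-43/9) = 27434/9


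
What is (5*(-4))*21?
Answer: -420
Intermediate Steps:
(5*(-4))*21 = -20*21 = -420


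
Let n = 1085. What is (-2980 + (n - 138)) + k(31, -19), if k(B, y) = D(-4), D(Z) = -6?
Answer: -2039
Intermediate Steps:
k(B, y) = -6
(-2980 + (n - 138)) + k(31, -19) = (-2980 + (1085 - 138)) - 6 = (-2980 + 947) - 6 = -2033 - 6 = -2039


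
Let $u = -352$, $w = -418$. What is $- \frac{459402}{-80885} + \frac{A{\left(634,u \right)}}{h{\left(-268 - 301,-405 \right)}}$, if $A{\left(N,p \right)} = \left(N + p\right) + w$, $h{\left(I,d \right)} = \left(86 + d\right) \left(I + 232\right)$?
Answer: $\frac{49376092846}{8695380155} \approx 5.6784$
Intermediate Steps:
$h{\left(I,d \right)} = \left(86 + d\right) \left(232 + I\right)$
$A{\left(N,p \right)} = -418 + N + p$ ($A{\left(N,p \right)} = \left(N + p\right) - 418 = -418 + N + p$)
$- \frac{459402}{-80885} + \frac{A{\left(634,u \right)}}{h{\left(-268 - 301,-405 \right)}} = - \frac{459402}{-80885} + \frac{-418 + 634 - 352}{19952 + 86 \left(-268 - 301\right) + 232 \left(-405\right) + \left(-268 - 301\right) \left(-405\right)} = \left(-459402\right) \left(- \frac{1}{80885}\right) - \frac{136}{19952 + 86 \left(-569\right) - 93960 - -230445} = \frac{459402}{80885} - \frac{136}{19952 - 48934 - 93960 + 230445} = \frac{459402}{80885} - \frac{136}{107503} = \frac{49376092846}{8695380155}$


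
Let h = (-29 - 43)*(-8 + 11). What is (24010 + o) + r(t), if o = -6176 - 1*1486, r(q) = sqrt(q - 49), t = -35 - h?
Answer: 16348 + 2*sqrt(33) ≈ 16359.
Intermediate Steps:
h = -216 (h = -72*3 = -216)
t = 181 (t = -35 - 1*(-216) = -35 + 216 = 181)
r(q) = sqrt(-49 + q)
o = -7662 (o = -6176 - 1486 = -7662)
(24010 + o) + r(t) = (24010 - 7662) + sqrt(-49 + 181) = 16348 + sqrt(132) = 16348 + 2*sqrt(33)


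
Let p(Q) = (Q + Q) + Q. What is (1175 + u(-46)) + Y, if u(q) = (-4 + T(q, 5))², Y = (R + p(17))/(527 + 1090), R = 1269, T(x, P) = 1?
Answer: 58056/49 ≈ 1184.8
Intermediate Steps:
p(Q) = 3*Q (p(Q) = 2*Q + Q = 3*Q)
Y = 40/49 (Y = (1269 + 3*17)/(527 + 1090) = (1269 + 51)/1617 = 1320*(1/1617) = 40/49 ≈ 0.81633)
u(q) = 9 (u(q) = (-4 + 1)² = (-3)² = 9)
(1175 + u(-46)) + Y = (1175 + 9) + 40/49 = 1184 + 40/49 = 58056/49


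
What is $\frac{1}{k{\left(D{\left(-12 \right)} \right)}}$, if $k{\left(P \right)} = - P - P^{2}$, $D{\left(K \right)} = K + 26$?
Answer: $- \frac{1}{210} \approx -0.0047619$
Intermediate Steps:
$D{\left(K \right)} = 26 + K$
$\frac{1}{k{\left(D{\left(-12 \right)} \right)}} = \frac{1}{\left(-1\right) \left(26 - 12\right) \left(1 + \left(26 - 12\right)\right)} = \frac{1}{\left(-1\right) 14 \left(1 + 14\right)} = \frac{1}{\left(-1\right) 14 \cdot 15} = \frac{1}{-210} = - \frac{1}{210}$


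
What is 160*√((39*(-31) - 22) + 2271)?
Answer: 640*√65 ≈ 5159.8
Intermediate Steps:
160*√((39*(-31) - 22) + 2271) = 160*√((-1209 - 22) + 2271) = 160*√(-1231 + 2271) = 160*√1040 = 160*(4*√65) = 640*√65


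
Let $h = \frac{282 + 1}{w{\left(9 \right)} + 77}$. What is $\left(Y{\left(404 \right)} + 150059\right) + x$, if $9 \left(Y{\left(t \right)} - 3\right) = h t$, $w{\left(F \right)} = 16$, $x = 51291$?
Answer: $\frac{168646793}{837} \approx 2.0149 \cdot 10^{5}$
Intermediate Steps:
$h = \frac{283}{93}$ ($h = \frac{282 + 1}{16 + 77} = \frac{283}{93} \approx 3.043$)
$Y{\left(t \right)} = 3 + \frac{283 t}{837}$ ($Y{\left(t \right)} = 3 + \frac{\frac{283}{93} t}{9} = 3 + \frac{283 t}{837}$)
$\left(Y{\left(404 \right)} + 150059\right) + x = \left(\left(3 + \frac{283}{837} \cdot 404\right) + 150059\right) + 51291 = \left(\left(3 + \frac{114332}{837}\right) + 150059\right) + 51291 = \left(\frac{116843}{837} + 150059\right) + 51291 = \frac{125716226}{837} + 51291 = \frac{168646793}{837}$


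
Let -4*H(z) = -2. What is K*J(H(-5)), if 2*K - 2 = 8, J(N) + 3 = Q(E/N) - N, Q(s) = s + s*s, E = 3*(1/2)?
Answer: 85/2 ≈ 42.500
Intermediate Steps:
H(z) = 1/2 (H(z) = -1/4*(-2) = 1/2)
E = 3/2 (E = 3*(1*(1/2)) = 3*(1/2) = 3/2 ≈ 1.5000)
Q(s) = s + s**2
J(N) = -3 - N + 3*(1 + 3/(2*N))/(2*N) (J(N) = -3 + ((3/(2*N))*(1 + 3/(2*N)) - N) = -3 + (3*(1 + 3/(2*N))/(2*N) - N) = -3 + (-N + 3*(1 + 3/(2*N))/(2*N)) = -3 - N + 3*(1 + 3/(2*N))/(2*N))
K = 5 (K = 1 + (1/2)*8 = 1 + 4 = 5)
K*J(H(-5)) = 5*(-3 - 1*1/2 + 3/(2*(1/2)) + 9/(4*2**(-2))) = 5*(-3 - 1/2 + (3/2)*2 + (9/4)*4) = 5*(-3 - 1/2 + 3 + 9) = 5*(17/2) = 85/2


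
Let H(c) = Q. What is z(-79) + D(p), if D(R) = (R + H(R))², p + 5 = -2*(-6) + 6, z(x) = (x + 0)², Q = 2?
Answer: 6466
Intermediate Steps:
H(c) = 2
z(x) = x²
p = 13 (p = -5 + (-2*(-6) + 6) = -5 + (12 + 6) = -5 + 18 = 13)
D(R) = (2 + R)² (D(R) = (R + 2)² = (2 + R)²)
z(-79) + D(p) = (-79)² + (2 + 13)² = 6241 + 15² = 6241 + 225 = 6466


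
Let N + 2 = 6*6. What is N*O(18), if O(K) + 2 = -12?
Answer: -476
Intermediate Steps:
N = 34 (N = -2 + 6*6 = -2 + 36 = 34)
O(K) = -14 (O(K) = -2 - 12 = -14)
N*O(18) = 34*(-14) = -476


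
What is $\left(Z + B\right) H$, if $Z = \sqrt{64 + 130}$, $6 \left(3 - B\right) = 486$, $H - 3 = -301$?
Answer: $23244 - 298 \sqrt{194} \approx 19093.0$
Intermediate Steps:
$H = -298$ ($H = 3 - 301 = -298$)
$B = -78$ ($B = 3 - 81 = -78$)
$Z = \sqrt{194} \approx 13.928$
$\left(Z + B\right) H = \left(\sqrt{194} - 78\right) \left(-298\right) = \left(-78 + \sqrt{194}\right) \left(-298\right) = 23244 - 298 \sqrt{194}$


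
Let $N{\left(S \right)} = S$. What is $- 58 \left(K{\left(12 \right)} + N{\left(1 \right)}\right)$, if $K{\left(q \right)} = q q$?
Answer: $-8410$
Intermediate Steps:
$K{\left(q \right)} = q^{2}$
$- 58 \left(K{\left(12 \right)} + N{\left(1 \right)}\right) = - 58 \left(12^{2} + 1\right) = - 58 \left(144 + 1\right) = \left(-58\right) 145 = -8410$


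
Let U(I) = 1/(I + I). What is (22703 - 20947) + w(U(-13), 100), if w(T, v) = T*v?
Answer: 22778/13 ≈ 1752.2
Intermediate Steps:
U(I) = 1/(2*I)
(22703 - 20947) + w(U(-13), 100) = (22703 - 20947) + ((1/2)/(-13))*100 = 1756 + ((1/2)*(-1/13))*100 = 1756 - 1/26*100 = 1756 - 50/13 = 22778/13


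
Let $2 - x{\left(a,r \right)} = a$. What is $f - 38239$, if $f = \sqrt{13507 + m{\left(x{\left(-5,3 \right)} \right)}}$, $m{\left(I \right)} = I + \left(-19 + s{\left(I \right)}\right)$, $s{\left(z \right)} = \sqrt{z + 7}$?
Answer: $-38239 + \sqrt{13495 + \sqrt{14}} \approx -38123.0$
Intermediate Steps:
$s{\left(z \right)} = \sqrt{7 + z}$
$x{\left(a,r \right)} = 2 - a$
$m{\left(I \right)} = -19 + I + \sqrt{7 + I}$ ($m{\left(I \right)} = I + \left(-19 + \sqrt{7 + I}\right) = -19 + I + \sqrt{7 + I}$)
$f = \sqrt{13495 + \sqrt{14}}$ ($f = \sqrt{13507 + \left(-19 + \left(2 - -5\right) + \sqrt{7 + \left(2 - -5\right)}\right)} = \sqrt{13507 + \left(-19 + \left(2 + 5\right) + \sqrt{7 + \left(2 + 5\right)}\right)} = \sqrt{13507 + \left(-19 + 7 + \sqrt{7 + 7}\right)} = \sqrt{13507 + \left(-19 + 7 + \sqrt{14}\right)} = \sqrt{13507 - \left(12 - \sqrt{14}\right)} = \sqrt{13495 + \sqrt{14}} \approx 116.18$)
$f - 38239 = \sqrt{13495 + \sqrt{14}} - 38239 = -38239 + \sqrt{13495 + \sqrt{14}}$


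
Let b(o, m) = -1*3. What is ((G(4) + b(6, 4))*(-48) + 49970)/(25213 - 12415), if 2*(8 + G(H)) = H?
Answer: 319/81 ≈ 3.9383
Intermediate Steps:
G(H) = -8 + H/2
b(o, m) = -3
((G(4) + b(6, 4))*(-48) + 49970)/(25213 - 12415) = (((-8 + (½)*4) - 3)*(-48) + 49970)/(25213 - 12415) = (((-8 + 2) - 3)*(-48) + 49970)/12798 = ((-6 - 3)*(-48) + 49970)*(1/12798) = (-9*(-48) + 49970)*(1/12798) = (432 + 49970)*(1/12798) = 50402*(1/12798) = 319/81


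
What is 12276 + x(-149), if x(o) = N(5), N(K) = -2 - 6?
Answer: 12268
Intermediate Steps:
N(K) = -8
x(o) = -8
12276 + x(-149) = 12276 - 8 = 12268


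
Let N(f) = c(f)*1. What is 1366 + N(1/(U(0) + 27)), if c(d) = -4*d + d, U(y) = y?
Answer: 12293/9 ≈ 1365.9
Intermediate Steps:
c(d) = -3*d
N(f) = -3*f (N(f) = -3*f*1 = -3*f)
1366 + N(1/(U(0) + 27)) = 1366 - 3/(0 + 27) = 1366 - 3/27 = 1366 - 3*1/27 = 1366 - ⅑ = 12293/9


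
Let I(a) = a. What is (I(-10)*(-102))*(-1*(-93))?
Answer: 94860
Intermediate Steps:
(I(-10)*(-102))*(-1*(-93)) = (-10*(-102))*(-1*(-93)) = 1020*93 = 94860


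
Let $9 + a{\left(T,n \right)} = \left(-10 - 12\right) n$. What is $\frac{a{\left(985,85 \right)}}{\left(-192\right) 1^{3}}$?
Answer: $\frac{1879}{192} \approx 9.7865$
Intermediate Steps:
$a{\left(T,n \right)} = -9 - 22 n$ ($a{\left(T,n \right)} = -9 + \left(-10 - 12\right) n = -9 - 22 n$)
$\frac{a{\left(985,85 \right)}}{\left(-192\right) 1^{3}} = \frac{-9 - 1870}{\left(-192\right) 1^{3}} = \frac{-9 - 1870}{\left(-192\right) 1} = - \frac{1879}{-192} = \left(-1879\right) \left(- \frac{1}{192}\right) = \frac{1879}{192}$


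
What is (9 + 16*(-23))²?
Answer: 128881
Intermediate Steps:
(9 + 16*(-23))² = (9 - 368)² = (-359)² = 128881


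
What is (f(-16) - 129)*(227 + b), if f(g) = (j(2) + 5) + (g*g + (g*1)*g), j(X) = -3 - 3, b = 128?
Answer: 135610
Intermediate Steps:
j(X) = -6
f(g) = -1 + 2*g² (f(g) = (-6 + 5) + (g*g + (g*1)*g) = -1 + (g² + g*g) = -1 + (g² + g²) = -1 + 2*g²)
(f(-16) - 129)*(227 + b) = ((-1 + 2*(-16)²) - 129)*(227 + 128) = ((-1 + 2*256) - 129)*355 = ((-1 + 512) - 129)*355 = (511 - 129)*355 = 382*355 = 135610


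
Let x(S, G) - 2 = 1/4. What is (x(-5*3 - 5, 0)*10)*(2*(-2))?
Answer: -90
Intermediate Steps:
x(S, G) = 9/4 (x(S, G) = 2 + 1/4 = 9/4)
(x(-5*3 - 5, 0)*10)*(2*(-2)) = ((9/4)*10)*(2*(-2)) = (45/2)*(-4) = -90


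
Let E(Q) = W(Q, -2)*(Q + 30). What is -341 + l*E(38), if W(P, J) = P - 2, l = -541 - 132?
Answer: -1647845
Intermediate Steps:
l = -673
W(P, J) = -2 + P
E(Q) = (-2 + Q)*(30 + Q) (E(Q) = (-2 + Q)*(Q + 30) = (-2 + Q)*(30 + Q))
-341 + l*E(38) = -341 - 673*(-2 + 38)*(30 + 38) = -341 - 24228*68 = -341 - 673*2448 = -341 - 1647504 = -1647845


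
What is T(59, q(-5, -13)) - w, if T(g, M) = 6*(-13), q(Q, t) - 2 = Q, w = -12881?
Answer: 12803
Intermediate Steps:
q(Q, t) = 2 + Q
T(g, M) = -78
T(59, q(-5, -13)) - w = -78 - 1*(-12881) = -78 + 12881 = 12803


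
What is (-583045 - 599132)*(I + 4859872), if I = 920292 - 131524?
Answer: -6677692289280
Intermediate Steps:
I = 788768
(-583045 - 599132)*(I + 4859872) = (-583045 - 599132)*(788768 + 4859872) = -1182177*5648640 = -6677692289280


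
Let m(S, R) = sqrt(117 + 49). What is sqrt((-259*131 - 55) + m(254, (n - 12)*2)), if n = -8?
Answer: sqrt(-33984 + sqrt(166)) ≈ 184.31*I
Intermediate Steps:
m(S, R) = sqrt(166)
sqrt((-259*131 - 55) + m(254, (n - 12)*2)) = sqrt((-259*131 - 55) + sqrt(166)) = sqrt((-33929 - 55) + sqrt(166)) = sqrt(-33984 + sqrt(166))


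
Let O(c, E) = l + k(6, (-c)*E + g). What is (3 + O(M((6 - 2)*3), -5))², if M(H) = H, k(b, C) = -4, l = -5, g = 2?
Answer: 36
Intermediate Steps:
O(c, E) = -9 (O(c, E) = -5 - 4 = -9)
(3 + O(M((6 - 2)*3), -5))² = (3 - 9)² = (-6)² = 36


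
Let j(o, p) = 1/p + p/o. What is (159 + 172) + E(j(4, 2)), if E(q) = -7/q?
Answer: 324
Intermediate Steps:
j(o, p) = 1/p + p/o
(159 + 172) + E(j(4, 2)) = (159 + 172) - 7/(1/2 + 2/4) = 331 - 7/(½ + 2*(¼)) = 331 - 7/(½ + ½) = 331 - 7/1 = 331 - 7*1 = 331 - 7 = 324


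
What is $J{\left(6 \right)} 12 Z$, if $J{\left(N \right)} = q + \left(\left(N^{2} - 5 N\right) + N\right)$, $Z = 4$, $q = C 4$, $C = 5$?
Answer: $1536$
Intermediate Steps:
$q = 20$ ($q = 5 \cdot 4 = 20$)
$J{\left(N \right)} = 20 + N^{2} - 4 N$ ($J{\left(N \right)} = 20 + \left(\left(N^{2} - 5 N\right) + N\right) = 20 + \left(N^{2} - 4 N\right) = 20 + N^{2} - 4 N$)
$J{\left(6 \right)} 12 Z = \left(20 + 6^{2} - 24\right) 12 \cdot 4 = \left(20 + 36 - 24\right) 12 \cdot 4 = 32 \cdot 12 \cdot 4 = 384 \cdot 4 = 1536$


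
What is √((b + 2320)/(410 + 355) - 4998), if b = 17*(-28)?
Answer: I*√324838210/255 ≈ 70.679*I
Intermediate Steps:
b = -476
√((b + 2320)/(410 + 355) - 4998) = √((-476 + 2320)/(410 + 355) - 4998) = √(1844/765 - 4998) = √(-3821626/765) = I*√324838210/255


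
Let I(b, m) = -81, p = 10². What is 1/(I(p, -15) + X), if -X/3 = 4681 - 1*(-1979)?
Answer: -1/20061 ≈ -4.9848e-5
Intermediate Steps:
p = 100
X = -19980 (X = -3*(4681 - 1*(-1979)) = -3*(4681 + 1979) = -3*6660 = -19980)
1/(I(p, -15) + X) = 1/(-81 - 19980) = 1/(-20061) = -1/20061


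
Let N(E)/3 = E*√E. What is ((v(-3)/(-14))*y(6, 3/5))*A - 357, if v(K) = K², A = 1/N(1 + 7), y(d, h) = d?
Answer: -357 - 9*√2/224 ≈ -357.06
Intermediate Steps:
N(E) = 3*E^(3/2) (N(E) = 3*(E*√E) = 3*E^(3/2))
A = √2/96 (A = 1/(3*(1 + 7)^(3/2)) = 1/(3*8^(3/2)) = 1/(3*(16*√2)) = 1/(48*√2) = √2/96 ≈ 0.014731)
((v(-3)/(-14))*y(6, 3/5))*A - 357 = (((-3)²/(-14))*6)*(√2/96) - 357 = ((9*(-1/14))*6)*(√2/96) - 357 = (-9/14*6)*(√2/96) - 357 = -9*√2/224 - 357 = -357 - 9*√2/224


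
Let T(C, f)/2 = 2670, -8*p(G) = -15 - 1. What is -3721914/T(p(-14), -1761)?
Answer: -620319/890 ≈ -696.99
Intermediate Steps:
p(G) = 2 (p(G) = -(-15 - 1)/8 = -⅛*(-16) = 2)
T(C, f) = 5340 (T(C, f) = 2*2670 = 5340)
-3721914/T(p(-14), -1761) = -3721914/5340 = -3721914*1/5340 = -620319/890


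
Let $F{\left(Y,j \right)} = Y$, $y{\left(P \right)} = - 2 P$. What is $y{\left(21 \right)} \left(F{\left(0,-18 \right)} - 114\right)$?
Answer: $4788$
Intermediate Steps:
$y{\left(21 \right)} \left(F{\left(0,-18 \right)} - 114\right) = \left(-2\right) 21 \left(0 - 114\right) = \left(-42\right) \left(-114\right) = 4788$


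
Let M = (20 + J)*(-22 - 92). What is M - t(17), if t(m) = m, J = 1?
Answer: -2411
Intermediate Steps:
M = -2394 (M = (20 + 1)*(-22 - 92) = 21*(-114) = -2394)
M - t(17) = -2394 - 1*17 = -2394 - 17 = -2411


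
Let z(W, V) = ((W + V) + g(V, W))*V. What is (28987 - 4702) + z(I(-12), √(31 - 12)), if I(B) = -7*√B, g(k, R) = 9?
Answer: 24304 + 9*√19 - 14*I*√57 ≈ 24343.0 - 105.7*I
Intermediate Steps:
z(W, V) = V*(9 + V + W) (z(W, V) = ((W + V) + 9)*V = ((V + W) + 9)*V = (9 + V + W)*V = V*(9 + V + W))
(28987 - 4702) + z(I(-12), √(31 - 12)) = (28987 - 4702) + √(31 - 12)*(9 + √(31 - 12) - 14*I*√3) = 24285 + √19*(9 + √19 - 14*I*√3)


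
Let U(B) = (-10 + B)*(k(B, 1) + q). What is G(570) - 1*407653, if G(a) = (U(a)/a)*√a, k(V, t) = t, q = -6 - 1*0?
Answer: -407653 - 280*√570/57 ≈ -4.0777e+5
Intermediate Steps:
q = -6 (q = -6 + 0 = -6)
U(B) = 50 - 5*B (U(B) = (-10 + B)*(1 - 6) = (-10 + B)*(-5) = 50 - 5*B)
G(a) = (50 - 5*a)/√a (G(a) = ((50 - 5*a)/a)*√a = (50 - 5*a)/√a)
G(570) - 1*407653 = 5*(10 - 1*570)/√570 - 1*407653 = 5*(√570/570)*(10 - 570) - 407653 = 5*(√570/570)*(-560) - 407653 = -280*√570/57 - 407653 = -407653 - 280*√570/57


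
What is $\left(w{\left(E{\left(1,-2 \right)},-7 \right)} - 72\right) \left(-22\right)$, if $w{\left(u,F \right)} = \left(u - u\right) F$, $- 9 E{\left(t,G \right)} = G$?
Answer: $1584$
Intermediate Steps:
$E{\left(t,G \right)} = - \frac{G}{9}$
$w{\left(u,F \right)} = 0$ ($w{\left(u,F \right)} = 0 F = 0$)
$\left(w{\left(E{\left(1,-2 \right)},-7 \right)} - 72\right) \left(-22\right) = \left(0 - 72\right) \left(-22\right) = \left(-72\right) \left(-22\right) = 1584$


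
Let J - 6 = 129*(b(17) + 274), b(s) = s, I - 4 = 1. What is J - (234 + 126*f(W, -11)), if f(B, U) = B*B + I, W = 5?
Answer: 33531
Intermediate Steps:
I = 5 (I = 4 + 1 = 5)
f(B, U) = 5 + B**2 (f(B, U) = B*B + 5 = B**2 + 5 = 5 + B**2)
J = 37545 (J = 6 + 129*(17 + 274) = 6 + 129*291 = 6 + 37539 = 37545)
J - (234 + 126*f(W, -11)) = 37545 - (234 + 126*(5 + 5**2)) = 37545 - (234 + 126*(5 + 25)) = 37545 - (234 + 126*30) = 37545 - (234 + 3780) = 37545 - 1*4014 = 37545 - 4014 = 33531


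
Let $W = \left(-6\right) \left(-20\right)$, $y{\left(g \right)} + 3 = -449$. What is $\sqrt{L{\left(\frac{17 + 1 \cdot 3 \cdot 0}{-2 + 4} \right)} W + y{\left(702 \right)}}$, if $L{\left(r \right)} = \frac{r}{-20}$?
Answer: $i \sqrt{503} \approx 22.428 i$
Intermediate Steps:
$y{\left(g \right)} = -452$ ($y{\left(g \right)} = -3 - 449 = -452$)
$L{\left(r \right)} = - \frac{r}{20}$ ($L{\left(r \right)} = r \left(- \frac{1}{20}\right) = - \frac{r}{20}$)
$W = 120$
$\sqrt{L{\left(\frac{17 + 1 \cdot 3 \cdot 0}{-2 + 4} \right)} W + y{\left(702 \right)}} = \sqrt{- \frac{\left(17 + 1 \cdot 3 \cdot 0\right) \frac{1}{-2 + 4}}{20} \cdot 120 - 452} = \sqrt{- \frac{\left(17 + 3 \cdot 0\right) \frac{1}{2}}{20} \cdot 120 - 452} = \sqrt{- \frac{\left(17 + 0\right) \frac{1}{2}}{20} \cdot 120 - 452} = \sqrt{- \frac{17 \cdot \frac{1}{2}}{20} \cdot 120 - 452} = \sqrt{\left(- \frac{1}{20}\right) \frac{17}{2} \cdot 120 - 452} = \sqrt{\left(- \frac{17}{40}\right) 120 - 452} = \sqrt{-51 - 452} = \sqrt{-503} = i \sqrt{503}$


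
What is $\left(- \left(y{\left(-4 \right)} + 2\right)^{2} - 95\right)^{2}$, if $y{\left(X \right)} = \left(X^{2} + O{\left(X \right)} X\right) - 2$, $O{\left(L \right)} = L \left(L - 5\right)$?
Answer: $271557441$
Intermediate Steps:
$O{\left(L \right)} = L \left(-5 + L\right)$
$y{\left(X \right)} = -2 + X^{2} + X^{2} \left(-5 + X\right)$ ($y{\left(X \right)} = \left(X^{2} + X \left(-5 + X\right) X\right) - 2 = \left(X^{2} + X^{2} \left(-5 + X\right)\right) - 2 = -2 + X^{2} + X^{2} \left(-5 + X\right)$)
$\left(- \left(y{\left(-4 \right)} + 2\right)^{2} - 95\right)^{2} = \left(- \left(\left(-2 + \left(-4\right)^{3} - 4 \left(-4\right)^{2}\right) + 2\right)^{2} - 95\right)^{2} = \left(- \left(\left(-2 - 64 - 64\right) + 2\right)^{2} - 95\right)^{2} = \left(- \left(-130 + 2\right)^{2} - 95\right)^{2} = \left(- \left(-128\right)^{2} - 95\right)^{2} = \left(\left(-1\right) 16384 - 95\right)^{2} = \left(-16384 - 95\right)^{2} = \left(-16479\right)^{2} = 271557441$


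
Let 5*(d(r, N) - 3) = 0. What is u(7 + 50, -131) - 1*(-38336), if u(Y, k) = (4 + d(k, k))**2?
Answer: 38385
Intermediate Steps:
d(r, N) = 3 (d(r, N) = 3 + (1/5)*0 = 3 + 0 = 3)
u(Y, k) = 49 (u(Y, k) = (4 + 3)**2 = 7**2 = 49)
u(7 + 50, -131) - 1*(-38336) = 49 - 1*(-38336) = 49 + 38336 = 38385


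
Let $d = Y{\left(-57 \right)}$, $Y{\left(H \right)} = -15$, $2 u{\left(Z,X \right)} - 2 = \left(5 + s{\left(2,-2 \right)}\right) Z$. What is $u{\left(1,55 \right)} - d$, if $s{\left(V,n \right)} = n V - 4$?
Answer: $\frac{29}{2} \approx 14.5$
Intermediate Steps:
$s{\left(V,n \right)} = -4 + V n$ ($s{\left(V,n \right)} = V n - 4 = -4 + V n$)
$u{\left(Z,X \right)} = 1 - \frac{3 Z}{2}$ ($u{\left(Z,X \right)} = 1 + \frac{\left(5 + \left(-4 + 2 \left(-2\right)\right)\right) Z}{2} = 1 + \frac{\left(5 - 8\right) Z}{2} = 1 + \frac{\left(-3\right) Z}{2} = 1 - \frac{3 Z}{2}$)
$d = -15$
$u{\left(1,55 \right)} - d = \left(1 - \frac{3}{2}\right) - -15 = \left(1 - \frac{3}{2}\right) + 15 = - \frac{1}{2} + 15 = \frac{29}{2}$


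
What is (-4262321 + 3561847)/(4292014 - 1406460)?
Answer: -350237/1442777 ≈ -0.24275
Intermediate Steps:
(-4262321 + 3561847)/(4292014 - 1406460) = -700474/2885554 = -700474*1/2885554 = -350237/1442777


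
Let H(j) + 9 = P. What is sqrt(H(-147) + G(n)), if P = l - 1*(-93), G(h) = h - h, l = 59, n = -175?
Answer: sqrt(143) ≈ 11.958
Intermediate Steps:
G(h) = 0
P = 152 (P = 59 - 1*(-93) = 59 + 93 = 152)
H(j) = 143 (H(j) = -9 + 152 = 143)
sqrt(H(-147) + G(n)) = sqrt(143 + 0) = sqrt(143)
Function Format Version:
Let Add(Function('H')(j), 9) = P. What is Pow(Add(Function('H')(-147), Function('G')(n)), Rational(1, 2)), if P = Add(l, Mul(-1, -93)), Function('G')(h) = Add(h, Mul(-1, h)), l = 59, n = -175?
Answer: Pow(143, Rational(1, 2)) ≈ 11.958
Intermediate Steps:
Function('G')(h) = 0
P = 152 (P = Add(59, Mul(-1, -93)) = Add(59, 93) = 152)
Function('H')(j) = 143 (Function('H')(j) = Add(-9, 152) = 143)
Pow(Add(Function('H')(-147), Function('G')(n)), Rational(1, 2)) = Pow(Add(143, 0), Rational(1, 2)) = Pow(143, Rational(1, 2))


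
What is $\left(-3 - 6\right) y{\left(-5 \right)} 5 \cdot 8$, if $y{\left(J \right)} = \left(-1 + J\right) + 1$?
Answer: $1800$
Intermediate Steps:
$y{\left(J \right)} = J$
$\left(-3 - 6\right) y{\left(-5 \right)} 5 \cdot 8 = \left(-3 - 6\right) \left(-5\right) 5 \cdot 8 = \left(-9\right) \left(-5\right) 5 \cdot 8 = 45 \cdot 5 \cdot 8 = 225 \cdot 8 = 1800$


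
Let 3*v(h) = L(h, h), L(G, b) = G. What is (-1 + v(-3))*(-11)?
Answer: 22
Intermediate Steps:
v(h) = h/3
(-1 + v(-3))*(-11) = (-1 + (⅓)*(-3))*(-11) = (-1 - 1)*(-11) = -2*(-11) = 22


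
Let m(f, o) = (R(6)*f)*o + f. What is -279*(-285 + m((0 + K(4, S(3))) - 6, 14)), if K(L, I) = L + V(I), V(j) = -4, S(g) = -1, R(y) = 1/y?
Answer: 85095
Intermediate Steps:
K(L, I) = -4 + L (K(L, I) = L - 4 = -4 + L)
m(f, o) = f + f*o/6 (m(f, o) = (f/6)*o + f = f*o/6 + f = f + f*o/6)
-279*(-285 + m((0 + K(4, S(3))) - 6, 14)) = -279*(-285 + ((0 + (-4 + 4)) - 6)*(6 + 14)/6) = -279*(-285 + (⅙)*((0 + 0) - 6)*20) = -279*(-285 + (⅙)*(0 - 6)*20) = -279*(-285 + (⅙)*(-6)*20) = -279*(-285 - 20) = -279*(-305) = 85095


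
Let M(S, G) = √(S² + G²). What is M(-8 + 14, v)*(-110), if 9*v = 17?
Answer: -110*√3205/9 ≈ -691.93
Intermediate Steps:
v = 17/9 (v = (⅑)*17 = 17/9 ≈ 1.8889)
M(S, G) = √(G² + S²)
M(-8 + 14, v)*(-110) = √((17/9)² + (-8 + 14)²)*(-110) = √(289/81 + 6²)*(-110) = √(289/81 + 36)*(-110) = √(3205/81)*(-110) = (√3205/9)*(-110) = -110*√3205/9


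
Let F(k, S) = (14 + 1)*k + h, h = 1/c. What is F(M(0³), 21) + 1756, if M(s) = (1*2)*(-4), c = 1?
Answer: 1637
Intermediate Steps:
M(s) = -8 (M(s) = 2*(-4) = -8)
h = 1 (h = 1/1 = 1)
F(k, S) = 1 + 15*k (F(k, S) = (14 + 1)*k + 1 = 15*k + 1 = 1 + 15*k)
F(M(0³), 21) + 1756 = (1 + 15*(-8)) + 1756 = (1 - 120) + 1756 = -119 + 1756 = 1637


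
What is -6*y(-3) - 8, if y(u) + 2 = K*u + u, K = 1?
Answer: 40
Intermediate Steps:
y(u) = -2 + 2*u (y(u) = -2 + (1*u + u) = -2 + (u + u) = -2 + 2*u)
-6*y(-3) - 8 = -6*(-2 + 2*(-3)) - 8 = -6*(-2 - 6) - 8 = -6*(-8) - 8 = 48 - 8 = 40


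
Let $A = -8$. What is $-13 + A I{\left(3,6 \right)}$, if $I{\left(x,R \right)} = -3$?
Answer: $11$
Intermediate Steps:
$-13 + A I{\left(3,6 \right)} = -13 - -24 = -13 + 24 = 11$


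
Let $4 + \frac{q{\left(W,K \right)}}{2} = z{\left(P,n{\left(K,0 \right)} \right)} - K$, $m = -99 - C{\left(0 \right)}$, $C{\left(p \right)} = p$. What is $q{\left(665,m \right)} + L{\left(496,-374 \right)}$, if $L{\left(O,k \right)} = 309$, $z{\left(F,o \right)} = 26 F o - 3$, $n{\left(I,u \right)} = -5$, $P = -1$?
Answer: $753$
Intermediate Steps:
$m = -99$ ($m = -99 - 0 = -99 + 0 = -99$)
$z{\left(F,o \right)} = -3 + 26 F o$ ($z{\left(F,o \right)} = 26 F o - 3 = -3 + 26 F o$)
$q{\left(W,K \right)} = 246 - 2 K$ ($q{\left(W,K \right)} = -8 + 2 \left(\left(-3 + 26 \left(-1\right) \left(-5\right)\right) - K\right) = -8 + 2 \left(\left(-3 + 130\right) - K\right) = -8 + 2 \left(127 - K\right) = -8 - \left(-254 + 2 K\right) = 246 - 2 K$)
$q{\left(665,m \right)} + L{\left(496,-374 \right)} = \left(246 - -198\right) + 309 = \left(246 + 198\right) + 309 = 444 + 309 = 753$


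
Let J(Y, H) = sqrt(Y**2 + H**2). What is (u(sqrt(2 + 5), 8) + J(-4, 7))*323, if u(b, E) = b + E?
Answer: 2584 + 323*sqrt(7) + 323*sqrt(65) ≈ 6042.7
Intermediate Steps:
u(b, E) = E + b
J(Y, H) = sqrt(H**2 + Y**2)
(u(sqrt(2 + 5), 8) + J(-4, 7))*323 = ((8 + sqrt(2 + 5)) + sqrt(7**2 + (-4)**2))*323 = ((8 + sqrt(7)) + sqrt(49 + 16))*323 = ((8 + sqrt(7)) + sqrt(65))*323 = (8 + sqrt(7) + sqrt(65))*323 = 2584 + 323*sqrt(7) + 323*sqrt(65)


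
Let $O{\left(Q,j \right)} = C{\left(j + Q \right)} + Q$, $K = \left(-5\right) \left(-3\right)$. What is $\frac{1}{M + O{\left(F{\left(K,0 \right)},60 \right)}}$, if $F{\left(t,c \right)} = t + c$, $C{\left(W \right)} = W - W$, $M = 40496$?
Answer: $\frac{1}{40511} \approx 2.4685 \cdot 10^{-5}$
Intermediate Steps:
$K = 15$
$C{\left(W \right)} = 0$
$F{\left(t,c \right)} = c + t$
$O{\left(Q,j \right)} = Q$ ($O{\left(Q,j \right)} = 0 + Q = Q$)
$\frac{1}{M + O{\left(F{\left(K,0 \right)},60 \right)}} = \frac{1}{40496 + \left(0 + 15\right)} = \frac{1}{40496 + 15} = \frac{1}{40511}$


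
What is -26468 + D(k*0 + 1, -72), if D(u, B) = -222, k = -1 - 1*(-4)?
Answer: -26690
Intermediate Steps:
k = 3 (k = -1 + 4 = 3)
-26468 + D(k*0 + 1, -72) = -26468 - 222 = -26690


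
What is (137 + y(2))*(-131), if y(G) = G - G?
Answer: -17947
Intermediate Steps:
y(G) = 0
(137 + y(2))*(-131) = (137 + 0)*(-131) = 137*(-131) = -17947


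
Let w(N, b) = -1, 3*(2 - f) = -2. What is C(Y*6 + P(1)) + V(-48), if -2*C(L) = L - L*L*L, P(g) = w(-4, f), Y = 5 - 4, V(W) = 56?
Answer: 116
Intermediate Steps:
f = 8/3 (f = 2 - ⅓*(-2) = 2 + ⅔ = 8/3 ≈ 2.6667)
Y = 1
P(g) = -1
C(L) = L³/2 - L/2 (C(L) = -(L - L*L*L)/2 = -(L - L²*L)/2 = -(L - L³)/2 = L³/2 - L/2)
C(Y*6 + P(1)) + V(-48) = (1*6 - 1)*(-1 + (1*6 - 1)²)/2 + 56 = (6 - 1)*(-1 + (6 - 1)²)/2 + 56 = (½)*5*(-1 + 5²) + 56 = (½)*5*(-1 + 25) + 56 = (½)*5*24 + 56 = 60 + 56 = 116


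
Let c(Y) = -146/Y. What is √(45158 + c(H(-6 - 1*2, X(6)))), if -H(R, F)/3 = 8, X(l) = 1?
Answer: √1625907/6 ≈ 212.52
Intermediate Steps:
H(R, F) = -24 (H(R, F) = -3*8 = -24)
√(45158 + c(H(-6 - 1*2, X(6)))) = √(45158 - 146/(-24)) = √(45158 - 146*(-1/24)) = √(45158 + 73/12) = √(541969/12) = √1625907/6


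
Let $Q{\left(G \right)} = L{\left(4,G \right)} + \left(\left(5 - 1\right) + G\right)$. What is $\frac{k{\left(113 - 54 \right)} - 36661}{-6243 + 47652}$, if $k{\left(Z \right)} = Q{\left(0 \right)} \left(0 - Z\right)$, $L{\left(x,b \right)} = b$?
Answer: $- \frac{12299}{13803} \approx -0.89104$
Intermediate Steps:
$Q{\left(G \right)} = 4 + 2 G$ ($Q{\left(G \right)} = G + \left(\left(5 - 1\right) + G\right) = G + \left(4 + G\right) = 4 + 2 G$)
$k{\left(Z \right)} = - 4 Z$ ($k{\left(Z \right)} = \left(4 + 2 \cdot 0\right) \left(0 - Z\right) = \left(4 + 0\right) \left(- Z\right) = 4 \left(- Z\right) = - 4 Z$)
$\frac{k{\left(113 - 54 \right)} - 36661}{-6243 + 47652} = \frac{- 4 \left(113 - 54\right) - 36661}{-6243 + 47652} = \frac{- 4 \left(113 - 54\right) - 36661}{41409} = \left(\left(-4\right) 59 - 36661\right) \frac{1}{41409} = \left(-236 - 36661\right) \frac{1}{41409} = \left(-36897\right) \frac{1}{41409} = - \frac{12299}{13803}$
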